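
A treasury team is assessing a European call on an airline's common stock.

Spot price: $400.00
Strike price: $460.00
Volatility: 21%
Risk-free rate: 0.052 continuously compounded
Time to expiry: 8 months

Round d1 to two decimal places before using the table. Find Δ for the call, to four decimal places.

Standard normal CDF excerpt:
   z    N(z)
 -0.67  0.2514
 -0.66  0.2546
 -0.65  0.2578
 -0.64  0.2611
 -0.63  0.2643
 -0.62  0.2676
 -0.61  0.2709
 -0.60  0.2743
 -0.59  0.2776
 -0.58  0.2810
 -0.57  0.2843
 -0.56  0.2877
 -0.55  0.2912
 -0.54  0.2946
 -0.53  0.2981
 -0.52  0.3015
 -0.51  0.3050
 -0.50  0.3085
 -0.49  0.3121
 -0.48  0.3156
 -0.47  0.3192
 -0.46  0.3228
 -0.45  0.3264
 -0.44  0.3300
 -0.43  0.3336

T = 0.6667;  σ√T = 0.1715
d₁ = [ln(400/460) + (0.052 + 0.21²/2)·0.6667] / 0.1715 = [-0.1398 + 0.0494] / 0.1715 = -0.5272 ⇒ -0.53
N(d₁) = N(-0.53) = 0.2981
Δ_call = N(d₁) = 0.2981

0.2981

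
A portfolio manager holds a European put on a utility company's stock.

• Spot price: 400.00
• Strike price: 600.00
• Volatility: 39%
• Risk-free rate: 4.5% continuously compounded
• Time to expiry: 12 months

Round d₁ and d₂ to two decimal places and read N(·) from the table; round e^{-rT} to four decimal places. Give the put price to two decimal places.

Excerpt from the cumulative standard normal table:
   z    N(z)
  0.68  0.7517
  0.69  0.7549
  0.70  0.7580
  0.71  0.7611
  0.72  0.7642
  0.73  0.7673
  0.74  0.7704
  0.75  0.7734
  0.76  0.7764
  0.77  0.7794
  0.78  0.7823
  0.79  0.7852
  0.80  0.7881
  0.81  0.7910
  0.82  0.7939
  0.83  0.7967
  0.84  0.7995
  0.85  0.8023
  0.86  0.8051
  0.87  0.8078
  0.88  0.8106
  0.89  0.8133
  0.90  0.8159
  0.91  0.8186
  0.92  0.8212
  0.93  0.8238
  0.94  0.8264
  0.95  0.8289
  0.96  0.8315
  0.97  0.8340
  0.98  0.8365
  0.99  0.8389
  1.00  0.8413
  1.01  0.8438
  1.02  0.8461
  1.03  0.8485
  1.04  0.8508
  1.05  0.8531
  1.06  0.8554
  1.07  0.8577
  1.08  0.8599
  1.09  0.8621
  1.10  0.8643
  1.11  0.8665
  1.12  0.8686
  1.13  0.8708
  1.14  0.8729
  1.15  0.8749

191.31

σ√T = 0.39 × 1.0000 = 0.3900
ln(S/K) + (r + σ²/2)T = ln(400/600) + (0.045 + 0.39²/2)·1 = -0.4055 + 0.1211 = -0.2844
d₁ = -0.2844 / 0.3900 = -0.7293 ⇒ -0.73
d₂ = d₁ − σ√T = -0.7293 − 0.3900 = -1.1193 ⇒ -1.12
e^(−rT) = e^(−0.045·1) = 0.9560
P = 600·0.9560·N(1.12) − 400·N(0.73) = 600·0.9560·0.8686 − 400·0.7673 = 498.2290 − 306.9200 = 191.3090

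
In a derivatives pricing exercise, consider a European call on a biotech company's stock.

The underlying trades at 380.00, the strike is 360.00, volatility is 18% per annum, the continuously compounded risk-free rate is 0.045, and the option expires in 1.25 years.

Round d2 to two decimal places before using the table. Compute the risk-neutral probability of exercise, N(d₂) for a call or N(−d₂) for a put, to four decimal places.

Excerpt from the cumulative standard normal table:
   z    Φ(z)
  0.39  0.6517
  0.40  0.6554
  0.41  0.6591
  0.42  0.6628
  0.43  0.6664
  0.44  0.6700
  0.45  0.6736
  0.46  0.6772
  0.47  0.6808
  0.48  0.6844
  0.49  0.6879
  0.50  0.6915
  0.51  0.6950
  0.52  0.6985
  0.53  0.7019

σ√T = 0.18 × 1.1180 = 0.2012
d₁ = [ln(380/360) + (0.045 + ½·0.18²)·1.25] / (σ√T) = (0.0541 + 0.0765) / 0.2012 = 0.6488 ≈ 0.65
d₂ = 0.6488 − 0.2012 = 0.4475 ≈ 0.45
Risk-neutral Pr[S_T > K] = N(d₂) = N(0.45) = 0.6736

0.6736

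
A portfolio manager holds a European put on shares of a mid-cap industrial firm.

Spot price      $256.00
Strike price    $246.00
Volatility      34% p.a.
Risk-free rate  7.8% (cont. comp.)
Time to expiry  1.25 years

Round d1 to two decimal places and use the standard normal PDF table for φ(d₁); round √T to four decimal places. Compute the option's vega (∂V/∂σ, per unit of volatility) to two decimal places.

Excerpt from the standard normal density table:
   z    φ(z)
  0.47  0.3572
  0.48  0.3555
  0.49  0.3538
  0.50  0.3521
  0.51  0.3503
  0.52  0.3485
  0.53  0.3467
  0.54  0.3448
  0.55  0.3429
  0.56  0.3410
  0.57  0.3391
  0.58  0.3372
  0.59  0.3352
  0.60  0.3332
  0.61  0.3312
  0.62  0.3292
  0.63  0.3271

σ√T = 0.34 × 1.1180 = 0.3801
ln(S/K) + (r + σ²/2)T = ln(256/246) + (0.078 + 0.34²/2)·1.25 = 0.0398 + 0.1698 = 0.2096
d₁ = 0.2096 / 0.3801 = 0.5514 ≈ 0.55
√T = √1.25 = 1.1180
φ(d₁) = φ(0.55) = 0.3429
vega = S·φ(d₁)·√T = 256·0.3429·1.1180 = 98.1407
(Vega is the same for a European call and put with the same parameters.)

98.14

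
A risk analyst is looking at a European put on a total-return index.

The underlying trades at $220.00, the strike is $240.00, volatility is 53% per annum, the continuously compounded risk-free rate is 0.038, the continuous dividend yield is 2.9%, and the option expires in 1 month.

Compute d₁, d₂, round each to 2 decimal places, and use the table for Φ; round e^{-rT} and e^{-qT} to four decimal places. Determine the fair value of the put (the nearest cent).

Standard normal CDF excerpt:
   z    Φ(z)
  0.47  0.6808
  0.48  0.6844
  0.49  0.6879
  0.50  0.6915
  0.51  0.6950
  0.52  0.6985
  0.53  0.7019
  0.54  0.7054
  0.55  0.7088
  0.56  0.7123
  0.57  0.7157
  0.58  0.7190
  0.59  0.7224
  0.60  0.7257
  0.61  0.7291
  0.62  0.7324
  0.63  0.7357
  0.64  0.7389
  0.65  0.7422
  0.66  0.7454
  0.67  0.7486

$25.79

σ√T = 0.53·√0.08333 = 0.1530
d₁ = [ln(220/240) + (0.038 − 0.029 + 0.53²/2)·0.08333] / 0.1530 = [-0.0870 + 0.0125] / 0.1530 = -0.4873 → -0.49
d₂ = d₁ − σ√T = -0.4873 − 0.1530 = -0.6403 → -0.64
exp(−qT) = exp(−0.029·0.08333) = 0.9976;  exp(−rT) = exp(−0.038·0.08333) = 0.9968
P = 240·0.9968·N(0.64) − 220·0.9976·N(0.49) = 240·0.9968·0.7389 − 220·0.9976·0.6879 = 176.7685 − 150.9748 = 25.7937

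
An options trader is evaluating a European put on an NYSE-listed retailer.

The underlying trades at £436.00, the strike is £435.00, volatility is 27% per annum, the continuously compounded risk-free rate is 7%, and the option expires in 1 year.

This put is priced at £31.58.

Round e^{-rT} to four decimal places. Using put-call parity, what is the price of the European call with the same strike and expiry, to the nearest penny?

£61.99

exp(−rT) = exp(−0.07·1) = 0.9324
Put-call parity: C − P = S − K·e^(−rT) = 436 − 435·0.9324 = 436 − 405.5940 = 30.4060
C = P + (C − P) = 31.58 + (30.4060) = 61.9860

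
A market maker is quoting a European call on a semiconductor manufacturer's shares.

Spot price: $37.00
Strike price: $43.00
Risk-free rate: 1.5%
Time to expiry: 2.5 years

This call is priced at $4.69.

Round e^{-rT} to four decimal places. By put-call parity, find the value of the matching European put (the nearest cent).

$9.11

exp(−rT) = exp(−0.015·2.5) = 0.9632
Put-call parity: C − P = S − K·e^(−rT) = 37 − 43·0.9632 = 37 − 41.4176 = -4.4176
P = C − (C − P) = 4.69 − (-4.4176) = 9.1076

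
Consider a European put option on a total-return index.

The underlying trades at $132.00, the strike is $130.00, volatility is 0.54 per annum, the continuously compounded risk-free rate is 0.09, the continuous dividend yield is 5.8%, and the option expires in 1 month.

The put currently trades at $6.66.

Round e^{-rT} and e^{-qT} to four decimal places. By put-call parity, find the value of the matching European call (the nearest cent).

exp(−qT) = exp(−0.058·0.08333) = 0.9952;  exp(−rT) = exp(−0.09·0.08333) = 0.9925
Put-call parity: C − P = S·e^(−qT) − K·e^(−rT) = 132·0.9952 − 130·0.9925 = 131.3664 − 129.0250 = 2.3414
C = P + (C − P) = 6.66 + (2.3414) = 9.0014

$9.00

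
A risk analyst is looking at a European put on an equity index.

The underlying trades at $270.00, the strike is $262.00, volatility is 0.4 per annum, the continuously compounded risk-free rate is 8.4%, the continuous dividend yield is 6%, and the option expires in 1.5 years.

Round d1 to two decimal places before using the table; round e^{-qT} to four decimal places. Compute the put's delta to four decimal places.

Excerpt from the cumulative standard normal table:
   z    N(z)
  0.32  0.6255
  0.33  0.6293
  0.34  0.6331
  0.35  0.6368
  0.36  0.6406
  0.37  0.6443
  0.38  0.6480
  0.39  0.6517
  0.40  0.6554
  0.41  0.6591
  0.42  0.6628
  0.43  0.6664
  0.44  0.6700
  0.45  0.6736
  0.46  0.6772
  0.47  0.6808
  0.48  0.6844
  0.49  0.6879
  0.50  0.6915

σ√T = 0.4·√1.5 = 0.4899
d₁ = [ln(270/262) + (0.084 − 0.06 + ½·0.4²)·1.5] / (σ√T) = (0.0301 + 0.1560) / 0.4899 = 0.3798 ⇒ 0.38
N(d₁) = N(0.38) = 0.6480
Δ_put = exp(−qT)·(N(d₁) − 1) = 0.9139·(0.6480 − 1) = -0.3217

-0.3217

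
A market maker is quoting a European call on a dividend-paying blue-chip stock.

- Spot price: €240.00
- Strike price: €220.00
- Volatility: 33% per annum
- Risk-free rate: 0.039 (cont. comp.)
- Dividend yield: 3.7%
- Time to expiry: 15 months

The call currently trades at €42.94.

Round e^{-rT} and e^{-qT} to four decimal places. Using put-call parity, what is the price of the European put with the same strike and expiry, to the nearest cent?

€23.32

exp(−qT) = exp(−0.037·1.25) = 0.9548;  exp(−rT) = exp(−0.039·1.25) = 0.9524
Put-call parity: C − P = S·e^(−qT) − K·e^(−rT) = 240·0.9548 − 220·0.9524 = 229.1520 − 209.5280 = 19.6240
P = C − (C − P) = 42.94 − (19.6240) = 23.3160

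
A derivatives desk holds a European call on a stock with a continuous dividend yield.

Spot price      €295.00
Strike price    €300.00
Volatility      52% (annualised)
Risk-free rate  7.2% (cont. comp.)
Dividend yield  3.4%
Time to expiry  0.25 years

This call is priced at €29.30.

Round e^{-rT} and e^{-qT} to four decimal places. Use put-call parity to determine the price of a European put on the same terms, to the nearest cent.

€31.47

exp(−qT) = exp(−0.034·0.25) = 0.9915;  exp(−rT) = exp(−0.072·0.25) = 0.9822
Put-call parity: C − P = S·e^(−qT) − K·e^(−rT) = 295·0.9915 − 300·0.9822 = 292.4925 − 294.6600 = -2.1675
P = C − (C − P) = 29.30 − (-2.1675) = 31.4675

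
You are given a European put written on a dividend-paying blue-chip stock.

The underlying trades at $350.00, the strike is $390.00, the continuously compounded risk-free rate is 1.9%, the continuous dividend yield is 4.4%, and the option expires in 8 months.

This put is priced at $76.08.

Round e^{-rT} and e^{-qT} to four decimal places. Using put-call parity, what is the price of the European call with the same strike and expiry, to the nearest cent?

exp(−qT) = exp(−0.044·0.6667) = 0.9711;  exp(−rT) = exp(−0.019·0.6667) = 0.9874
Put-call parity: C − P = S·e^(−qT) − K·e^(−rT) = 350·0.9711 − 390·0.9874 = 339.8850 − 385.0860 = -45.2010
C = P + (C − P) = 76.08 + (-45.2010) = 30.8790

$30.88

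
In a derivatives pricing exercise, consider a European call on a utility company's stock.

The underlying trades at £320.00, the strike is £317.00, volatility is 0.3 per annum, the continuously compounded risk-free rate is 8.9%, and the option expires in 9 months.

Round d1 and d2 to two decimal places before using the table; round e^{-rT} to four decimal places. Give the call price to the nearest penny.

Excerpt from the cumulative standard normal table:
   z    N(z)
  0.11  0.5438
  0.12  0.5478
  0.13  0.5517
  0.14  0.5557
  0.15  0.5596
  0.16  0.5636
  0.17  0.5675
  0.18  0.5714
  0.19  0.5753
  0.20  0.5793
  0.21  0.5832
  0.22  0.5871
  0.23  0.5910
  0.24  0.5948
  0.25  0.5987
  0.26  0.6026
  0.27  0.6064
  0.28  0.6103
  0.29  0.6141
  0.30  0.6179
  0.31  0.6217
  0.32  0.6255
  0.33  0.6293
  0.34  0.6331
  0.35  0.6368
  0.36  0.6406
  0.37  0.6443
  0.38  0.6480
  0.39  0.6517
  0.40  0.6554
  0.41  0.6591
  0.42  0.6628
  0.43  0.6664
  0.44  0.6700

σ√T = 0.3·√0.75 = 0.2598
d₁ = [ln(320/317) + (0.089 + 0.3²/2)·0.75] / 0.2598 = [0.0094 + 0.1005] / 0.2598 = 0.4231 ≈ 0.42
d₂ = d₁ − σ√T = 0.4231 − 0.2598 = 0.1633 ≈ 0.16
e^(−rT) = e^(−0.089·0.75) = 0.9354
N(d₁) = N(0.42) = 0.6628;  N(d₂) = N(0.16) = 0.5636
C = 320·0.6628 − 317·0.9354·0.5636 = 212.0960 − 167.1197 = 44.9763

£44.98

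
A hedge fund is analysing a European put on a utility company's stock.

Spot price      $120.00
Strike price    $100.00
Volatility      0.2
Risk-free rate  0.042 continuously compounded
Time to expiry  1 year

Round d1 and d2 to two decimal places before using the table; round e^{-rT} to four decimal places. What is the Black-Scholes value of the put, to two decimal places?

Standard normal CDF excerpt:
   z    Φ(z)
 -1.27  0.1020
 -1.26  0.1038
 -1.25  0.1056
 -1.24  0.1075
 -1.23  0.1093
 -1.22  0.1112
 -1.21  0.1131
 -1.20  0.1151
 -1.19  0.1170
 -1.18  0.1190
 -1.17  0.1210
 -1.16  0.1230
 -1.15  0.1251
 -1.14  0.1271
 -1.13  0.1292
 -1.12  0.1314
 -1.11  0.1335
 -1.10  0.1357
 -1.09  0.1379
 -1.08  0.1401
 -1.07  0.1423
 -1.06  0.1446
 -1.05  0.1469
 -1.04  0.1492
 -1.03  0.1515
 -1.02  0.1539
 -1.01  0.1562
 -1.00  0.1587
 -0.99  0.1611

T = 1;  σ√T = 0.2000
ln(S/K) + (r + σ²/2)T = ln(120/100) + (0.042 + 0.2²/2)·1 = 0.1823 + 0.0620 = 0.2443
d₁ = 0.2443 / 0.2000 = 1.2216 → 1.22
d₂ = d₁ − σ√T = 1.2216 − 0.2000 = 1.0216 → 1.02
e^(−rT) = e^(−0.042·1) = 0.9589
P = 100·0.9589·N(-1.02) − 120·N(-1.22) = 100·0.9589·0.1539 − 120·0.1112 = 14.7575 − 13.3440 = 1.4135

$1.41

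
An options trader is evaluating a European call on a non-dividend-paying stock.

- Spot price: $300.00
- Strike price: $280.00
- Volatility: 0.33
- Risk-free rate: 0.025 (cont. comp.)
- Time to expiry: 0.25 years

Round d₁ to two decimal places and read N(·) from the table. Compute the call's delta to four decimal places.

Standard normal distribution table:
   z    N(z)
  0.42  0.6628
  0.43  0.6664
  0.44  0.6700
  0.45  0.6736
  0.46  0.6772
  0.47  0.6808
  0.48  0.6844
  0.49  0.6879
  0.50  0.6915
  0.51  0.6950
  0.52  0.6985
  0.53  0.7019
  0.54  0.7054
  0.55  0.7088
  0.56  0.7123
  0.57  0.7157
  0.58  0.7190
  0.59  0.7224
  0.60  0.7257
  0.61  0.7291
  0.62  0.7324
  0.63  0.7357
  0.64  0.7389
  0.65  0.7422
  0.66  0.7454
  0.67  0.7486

0.7054

σ√T = 0.33 × 0.5000 = 0.1650
ln(S/K) + (r + σ²/2)T = ln(300/280) + (0.025 + 0.33²/2)·0.25 = 0.0690 + 0.0199 = 0.0889
d₁ = 0.0889 / 0.1650 = 0.5385 which rounds to 0.54
N(d₁) = N(0.54) = 0.7054
Δ_call = N(d₁) = 0.7054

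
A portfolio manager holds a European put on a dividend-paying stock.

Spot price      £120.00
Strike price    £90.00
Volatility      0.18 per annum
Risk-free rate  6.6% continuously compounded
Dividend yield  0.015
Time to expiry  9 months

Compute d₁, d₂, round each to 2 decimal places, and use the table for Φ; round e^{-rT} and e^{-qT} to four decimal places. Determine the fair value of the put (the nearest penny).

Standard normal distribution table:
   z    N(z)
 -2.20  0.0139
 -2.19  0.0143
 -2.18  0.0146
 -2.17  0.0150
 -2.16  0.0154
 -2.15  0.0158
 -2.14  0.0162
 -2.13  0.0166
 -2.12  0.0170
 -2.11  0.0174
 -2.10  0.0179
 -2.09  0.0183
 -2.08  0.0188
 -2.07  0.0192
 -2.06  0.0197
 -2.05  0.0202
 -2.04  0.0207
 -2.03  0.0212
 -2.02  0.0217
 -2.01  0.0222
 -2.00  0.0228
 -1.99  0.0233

σ√T = 0.18·√0.75 = 0.1559
d₁ = [ln(120/90) + (0.066 − 0.015 + 0.18²/2)·0.75] / 0.1559 = [0.2877 + 0.0504] / 0.1559 = 2.1688 ≈ 2.17
d₂ = d₁ − σ√T = 2.1688 − 0.1559 = 2.0129 ≈ 2.01
exp(−qT) = exp(−0.015·0.75) = 0.9888;  exp(−rT) = exp(−0.066·0.75) = 0.9517
P = 90·0.9517·N(-2.01) − 120·0.9888·N(-2.17) = 90·0.9517·0.0222 − 120·0.9888·0.0150 = 1.9015 − 1.7798 = 0.1217

£0.12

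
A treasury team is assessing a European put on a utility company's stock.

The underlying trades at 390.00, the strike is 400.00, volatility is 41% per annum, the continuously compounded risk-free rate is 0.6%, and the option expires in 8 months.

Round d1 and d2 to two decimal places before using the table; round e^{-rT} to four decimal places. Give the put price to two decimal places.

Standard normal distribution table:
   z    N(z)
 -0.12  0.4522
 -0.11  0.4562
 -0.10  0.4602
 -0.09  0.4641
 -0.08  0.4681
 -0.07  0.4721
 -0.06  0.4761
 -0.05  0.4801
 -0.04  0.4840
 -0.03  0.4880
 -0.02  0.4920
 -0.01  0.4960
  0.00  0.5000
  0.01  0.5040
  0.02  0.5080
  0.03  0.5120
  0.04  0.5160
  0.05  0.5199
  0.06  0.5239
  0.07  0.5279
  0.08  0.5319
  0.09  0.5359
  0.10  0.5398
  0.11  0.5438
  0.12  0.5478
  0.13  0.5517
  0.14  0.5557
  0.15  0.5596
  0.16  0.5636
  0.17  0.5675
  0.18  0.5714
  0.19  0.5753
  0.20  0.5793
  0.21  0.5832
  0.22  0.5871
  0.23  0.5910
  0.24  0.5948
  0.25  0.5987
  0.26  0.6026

55.98

σ√T = 0.41 × 0.8165 = 0.3348
d₁ = [ln(390/400) + (0.006 + 0.41²/2)·0.6667] / 0.3348 = [-0.0253 + 0.0600] / 0.3348 = 0.1037 → 0.10
d₂ = d₁ − σ√T = 0.1037 − 0.3348 = -0.2311 → -0.23
e^(−rT) = e^(−0.006·0.6667) = 0.9960
N(−d₂) = N(0.23) = 0.5910;  N(−d₁) = N(-0.10) = 0.4602
P = 400·0.9960·0.5910 − 390·0.4602 = 235.4544 − 179.4780 = 55.9764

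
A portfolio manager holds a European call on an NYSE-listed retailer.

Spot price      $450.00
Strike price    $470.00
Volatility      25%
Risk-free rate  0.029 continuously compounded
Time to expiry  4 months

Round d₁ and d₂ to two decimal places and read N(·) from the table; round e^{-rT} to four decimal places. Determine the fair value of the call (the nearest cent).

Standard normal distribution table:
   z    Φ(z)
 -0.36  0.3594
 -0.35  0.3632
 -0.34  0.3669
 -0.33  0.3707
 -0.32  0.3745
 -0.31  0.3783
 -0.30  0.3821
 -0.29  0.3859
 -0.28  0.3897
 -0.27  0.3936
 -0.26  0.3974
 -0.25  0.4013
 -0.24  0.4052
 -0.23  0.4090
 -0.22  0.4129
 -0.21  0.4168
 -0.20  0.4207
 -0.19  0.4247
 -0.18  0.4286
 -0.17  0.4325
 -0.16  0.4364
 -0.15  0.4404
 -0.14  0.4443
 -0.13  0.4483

T = 0.3333;  σ√T = 0.1443
d₁ = [ln(450/470) + (0.029 + ½·0.25²)·0.3333] / (σ√T) = (-0.0435 + 0.0201) / 0.1443 = -0.1621 ≈ -0.16
d₂ = -0.1621 − 0.1443 = -0.3065 ≈ -0.31
exp(−rT) = exp(−0.029·0.3333) = 0.9904
N(d₁) = N(-0.16) = 0.4364;  N(d₂) = N(-0.31) = 0.3783
C = 450·0.4364 − 470·0.9904·0.3783 = 196.3800 − 176.0941 = 20.2859

$20.29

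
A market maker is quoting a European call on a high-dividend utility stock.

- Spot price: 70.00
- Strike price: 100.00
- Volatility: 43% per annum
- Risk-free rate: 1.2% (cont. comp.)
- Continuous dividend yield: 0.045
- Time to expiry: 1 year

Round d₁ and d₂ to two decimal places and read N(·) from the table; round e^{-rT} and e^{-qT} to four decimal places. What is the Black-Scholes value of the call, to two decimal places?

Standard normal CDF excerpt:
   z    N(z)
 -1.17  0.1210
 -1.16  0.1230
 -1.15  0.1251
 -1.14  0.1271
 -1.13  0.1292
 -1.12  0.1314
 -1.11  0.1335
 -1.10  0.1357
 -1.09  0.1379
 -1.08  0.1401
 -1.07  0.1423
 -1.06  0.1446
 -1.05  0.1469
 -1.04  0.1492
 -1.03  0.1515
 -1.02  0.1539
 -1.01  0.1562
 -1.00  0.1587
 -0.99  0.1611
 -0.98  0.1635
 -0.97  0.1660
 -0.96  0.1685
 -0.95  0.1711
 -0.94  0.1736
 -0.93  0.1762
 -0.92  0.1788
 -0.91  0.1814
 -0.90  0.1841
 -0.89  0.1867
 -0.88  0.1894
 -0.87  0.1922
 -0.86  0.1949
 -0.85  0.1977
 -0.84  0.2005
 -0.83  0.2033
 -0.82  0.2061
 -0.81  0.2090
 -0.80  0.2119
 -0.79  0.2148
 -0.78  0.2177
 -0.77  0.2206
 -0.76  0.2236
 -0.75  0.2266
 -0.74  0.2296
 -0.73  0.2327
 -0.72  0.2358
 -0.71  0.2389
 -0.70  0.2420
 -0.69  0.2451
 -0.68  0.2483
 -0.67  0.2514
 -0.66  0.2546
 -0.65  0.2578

3.42

σ√T = 0.43 × 1.0000 = 0.4300
d₁ = [ln(70/100) + (0.012 − 0.045 + 0.43²/2)·1] / 0.4300 = [-0.3567 + 0.0594] / 0.4300 = -0.6912 which rounds to -0.69
d₂ = d₁ − σ√T = -0.6912 − 0.4300 = -1.1212 which rounds to -1.12
e^(−qT) = e^(−0.045·1) = 0.9560;  e^(−rT) = e^(−0.012·1) = 0.9881
N(d₁) = N(-0.69) = 0.2451;  N(d₂) = N(-1.12) = 0.1314
C = 70·0.9560·0.2451 − 100·0.9881·0.1314 = 16.4021 − 12.9836 = 3.4185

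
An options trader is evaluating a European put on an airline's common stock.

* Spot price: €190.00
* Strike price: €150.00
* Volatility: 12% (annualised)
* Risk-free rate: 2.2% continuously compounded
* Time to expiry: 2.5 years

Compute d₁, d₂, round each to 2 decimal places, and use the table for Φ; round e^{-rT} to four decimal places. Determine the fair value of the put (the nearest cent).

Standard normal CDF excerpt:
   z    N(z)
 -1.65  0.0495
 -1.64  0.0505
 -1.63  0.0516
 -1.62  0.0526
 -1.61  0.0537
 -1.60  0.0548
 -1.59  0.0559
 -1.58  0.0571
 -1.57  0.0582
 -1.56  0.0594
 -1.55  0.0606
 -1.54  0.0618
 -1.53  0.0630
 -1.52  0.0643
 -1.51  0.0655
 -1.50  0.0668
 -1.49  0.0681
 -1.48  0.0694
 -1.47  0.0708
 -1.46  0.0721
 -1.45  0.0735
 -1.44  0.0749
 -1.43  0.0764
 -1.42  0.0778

€0.83

σ√T = 0.12·√2.5 = 0.1897
d₁ = [ln(190/150) + (0.022 + 0.12²/2)·2.5] / 0.1897 = [0.2364 + 0.0730] / 0.1897 = 1.6306 → 1.63
d₂ = d₁ − σ√T = 1.6306 − 0.1897 = 1.4409 → 1.44
e^(−rT) = e^(−0.022·2.5) = 0.9465
P = 150·0.9465·N(-1.44) − 190·N(-1.63) = 150·0.9465·0.0749 − 190·0.0516 = 10.6339 − 9.8040 = 0.8299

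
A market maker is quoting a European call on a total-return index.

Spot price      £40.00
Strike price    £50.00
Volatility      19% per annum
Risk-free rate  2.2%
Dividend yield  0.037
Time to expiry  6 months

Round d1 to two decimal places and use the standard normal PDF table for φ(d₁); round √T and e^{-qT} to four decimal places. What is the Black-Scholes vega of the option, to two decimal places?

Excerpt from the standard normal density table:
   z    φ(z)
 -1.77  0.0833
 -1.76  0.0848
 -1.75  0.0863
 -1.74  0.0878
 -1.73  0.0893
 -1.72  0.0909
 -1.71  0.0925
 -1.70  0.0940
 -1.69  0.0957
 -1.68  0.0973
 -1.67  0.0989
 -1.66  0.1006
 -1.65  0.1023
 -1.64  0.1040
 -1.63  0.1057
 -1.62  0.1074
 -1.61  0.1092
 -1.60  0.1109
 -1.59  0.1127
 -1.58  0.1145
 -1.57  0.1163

σ√T = 0.19·√0.5 = 0.1344
d₁ = [ln(40/50) + (0.022 − 0.037 + 0.19²/2)·0.5] / 0.1344 = [-0.2231 + 0.0015] / 0.1344 = -1.6496 ≈ -1.65
√T = √0.5 = 0.7071
φ(d₁) = φ(-1.65) = 0.1023
exp(−qT) = exp(−0.037·0.5) = 0.9817
vega = S·exp(−qT)·φ(d₁)·√T = 40·0.9817·0.1023·0.7071 = 2.8405

2.84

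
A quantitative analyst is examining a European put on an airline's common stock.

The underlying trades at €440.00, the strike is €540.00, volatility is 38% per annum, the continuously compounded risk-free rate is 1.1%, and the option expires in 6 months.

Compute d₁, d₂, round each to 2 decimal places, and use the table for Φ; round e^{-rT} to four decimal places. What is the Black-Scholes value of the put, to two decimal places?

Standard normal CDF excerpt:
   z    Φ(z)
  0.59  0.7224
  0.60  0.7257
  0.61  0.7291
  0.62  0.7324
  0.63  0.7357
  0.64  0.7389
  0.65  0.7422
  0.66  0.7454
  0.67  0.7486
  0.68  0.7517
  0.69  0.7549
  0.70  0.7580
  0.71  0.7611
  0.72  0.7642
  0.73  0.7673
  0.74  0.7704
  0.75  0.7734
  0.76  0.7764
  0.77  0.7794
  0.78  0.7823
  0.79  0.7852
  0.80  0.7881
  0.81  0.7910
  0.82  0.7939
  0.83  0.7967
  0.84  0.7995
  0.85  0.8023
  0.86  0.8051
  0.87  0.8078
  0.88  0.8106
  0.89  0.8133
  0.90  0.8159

σ√T = 0.38 × 0.7071 = 0.2687
d₁ = [ln(440/540) + (0.011 + 0.38²/2)·0.5] / 0.2687 = [-0.2048 + 0.0416] / 0.2687 = -0.6073 → -0.61
d₂ = d₁ − σ√T = -0.6073 − 0.2687 = -0.8760 → -0.88
exp(−rT) = exp(−0.011·0.5) = 0.9945
N(−d₂) = N(0.88) = 0.8106;  N(−d₁) = N(0.61) = 0.7291
P = 540·0.9945·0.8106 − 440·0.7291 = 435.3165 − 320.8040 = 114.5125

€114.51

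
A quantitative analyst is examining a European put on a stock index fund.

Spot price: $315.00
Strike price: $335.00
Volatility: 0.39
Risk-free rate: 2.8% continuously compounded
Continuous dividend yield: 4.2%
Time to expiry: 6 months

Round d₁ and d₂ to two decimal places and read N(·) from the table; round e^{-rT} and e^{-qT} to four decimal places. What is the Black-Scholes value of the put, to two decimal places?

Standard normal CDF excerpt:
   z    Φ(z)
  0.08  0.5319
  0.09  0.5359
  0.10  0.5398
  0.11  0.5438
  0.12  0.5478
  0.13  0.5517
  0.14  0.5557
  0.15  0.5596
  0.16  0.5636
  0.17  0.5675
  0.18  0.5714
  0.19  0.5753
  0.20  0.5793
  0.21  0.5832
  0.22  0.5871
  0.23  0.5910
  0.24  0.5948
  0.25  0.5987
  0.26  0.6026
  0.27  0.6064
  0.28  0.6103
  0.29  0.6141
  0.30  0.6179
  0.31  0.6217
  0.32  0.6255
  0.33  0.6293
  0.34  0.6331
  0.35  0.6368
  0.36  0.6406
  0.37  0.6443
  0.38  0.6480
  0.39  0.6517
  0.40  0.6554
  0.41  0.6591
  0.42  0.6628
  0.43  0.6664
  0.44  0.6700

$47.55

σ√T = 0.39 × 0.7071 = 0.2758
d₁ = [ln(315/335) + (0.028 − 0.042 + ½·0.39²)·0.5] / (σ√T) = (-0.0616 + 0.0310) / 0.2758 = -0.1107 which rounds to -0.11
d₂ = -0.1107 − 0.2758 = -0.3865 which rounds to -0.39
e^(−qT) = e^(−0.042·0.5) = 0.9792;  e^(−rT) = e^(−0.028·0.5) = 0.9861
P = 335·0.9861·N(0.39) − 315·0.9792·N(0.11) = 335·0.9861·0.6517 − 315·0.9792·0.5438 = 215.2849 − 167.7340 = 47.5508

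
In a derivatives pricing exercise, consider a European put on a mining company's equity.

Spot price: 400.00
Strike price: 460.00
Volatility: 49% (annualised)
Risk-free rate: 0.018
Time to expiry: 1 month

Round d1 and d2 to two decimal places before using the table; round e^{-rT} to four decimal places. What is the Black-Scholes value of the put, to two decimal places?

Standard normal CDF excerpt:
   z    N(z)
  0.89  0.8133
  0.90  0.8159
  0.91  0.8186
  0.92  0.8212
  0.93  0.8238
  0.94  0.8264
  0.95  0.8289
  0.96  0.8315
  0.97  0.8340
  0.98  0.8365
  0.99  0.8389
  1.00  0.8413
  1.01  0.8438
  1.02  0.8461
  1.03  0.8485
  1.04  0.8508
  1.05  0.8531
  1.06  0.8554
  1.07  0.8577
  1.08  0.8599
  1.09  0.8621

T = 0.08333;  σ√T = 0.1415
d₁ = [ln(400/460) + (0.018 + 0.49²/2)·0.08333] / 0.1415 = [-0.1398 + 0.0115] / 0.1415 = -0.9067 ≈ -0.91
d₂ = d₁ − σ√T = -0.9067 − 0.1415 = -1.0482 ≈ -1.05
exp(−rT) = exp(−0.018·0.08333) = 0.9985
N(−d₂) = N(1.05) = 0.8531;  N(−d₁) = N(0.91) = 0.8186
P = 460·0.9985·0.8531 − 400·0.8186 = 391.8374 − 327.4400 = 64.3974

64.40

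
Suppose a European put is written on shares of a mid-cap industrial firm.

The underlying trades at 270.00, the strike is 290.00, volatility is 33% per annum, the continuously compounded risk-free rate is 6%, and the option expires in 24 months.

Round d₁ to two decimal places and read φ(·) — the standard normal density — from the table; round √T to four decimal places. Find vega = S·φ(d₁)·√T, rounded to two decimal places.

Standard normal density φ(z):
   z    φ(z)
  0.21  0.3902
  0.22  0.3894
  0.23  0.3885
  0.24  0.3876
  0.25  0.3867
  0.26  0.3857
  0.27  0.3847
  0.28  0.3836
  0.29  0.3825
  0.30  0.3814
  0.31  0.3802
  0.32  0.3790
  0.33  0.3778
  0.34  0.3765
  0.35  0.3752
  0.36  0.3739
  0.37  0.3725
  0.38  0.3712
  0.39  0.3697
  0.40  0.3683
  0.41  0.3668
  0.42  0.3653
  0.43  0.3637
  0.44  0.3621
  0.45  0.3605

σ√T = 0.33·√2 = 0.4667
d₁ = [ln(270/290) + (0.06 + ½·0.33²)·2] / (σ√T) = (-0.0715 + 0.2289) / 0.4667 = 0.3374 which rounds to 0.34
√T = √2 = 1.4142
φ(d₁) = φ(0.34) = 0.3765
vega = S·φ(d₁)·√T = 270·0.3765·1.4142 = 143.7605

143.76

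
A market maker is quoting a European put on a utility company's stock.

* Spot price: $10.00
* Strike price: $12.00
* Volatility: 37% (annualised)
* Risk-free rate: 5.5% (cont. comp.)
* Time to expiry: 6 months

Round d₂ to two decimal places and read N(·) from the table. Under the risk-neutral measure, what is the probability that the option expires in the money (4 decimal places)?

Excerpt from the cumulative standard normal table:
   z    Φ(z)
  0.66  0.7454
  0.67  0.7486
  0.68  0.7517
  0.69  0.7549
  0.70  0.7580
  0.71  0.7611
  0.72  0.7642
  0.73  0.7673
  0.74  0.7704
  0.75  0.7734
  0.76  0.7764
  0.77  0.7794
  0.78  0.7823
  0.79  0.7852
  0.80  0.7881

0.7642

T = 0.5;  σ√T = 0.2616
d₁ = [ln(10/12) + (0.055 + 0.37²/2)·0.5] / 0.2616 = [-0.1823 + 0.0617] / 0.2616 = -0.4609 → -0.46
d₂ = d₁ − σ√T = -0.4609 − 0.2616 = -0.7226 → -0.72
Risk-neutral Pr[S_T < K] = N(−d₂) = N(0.72) = 0.7642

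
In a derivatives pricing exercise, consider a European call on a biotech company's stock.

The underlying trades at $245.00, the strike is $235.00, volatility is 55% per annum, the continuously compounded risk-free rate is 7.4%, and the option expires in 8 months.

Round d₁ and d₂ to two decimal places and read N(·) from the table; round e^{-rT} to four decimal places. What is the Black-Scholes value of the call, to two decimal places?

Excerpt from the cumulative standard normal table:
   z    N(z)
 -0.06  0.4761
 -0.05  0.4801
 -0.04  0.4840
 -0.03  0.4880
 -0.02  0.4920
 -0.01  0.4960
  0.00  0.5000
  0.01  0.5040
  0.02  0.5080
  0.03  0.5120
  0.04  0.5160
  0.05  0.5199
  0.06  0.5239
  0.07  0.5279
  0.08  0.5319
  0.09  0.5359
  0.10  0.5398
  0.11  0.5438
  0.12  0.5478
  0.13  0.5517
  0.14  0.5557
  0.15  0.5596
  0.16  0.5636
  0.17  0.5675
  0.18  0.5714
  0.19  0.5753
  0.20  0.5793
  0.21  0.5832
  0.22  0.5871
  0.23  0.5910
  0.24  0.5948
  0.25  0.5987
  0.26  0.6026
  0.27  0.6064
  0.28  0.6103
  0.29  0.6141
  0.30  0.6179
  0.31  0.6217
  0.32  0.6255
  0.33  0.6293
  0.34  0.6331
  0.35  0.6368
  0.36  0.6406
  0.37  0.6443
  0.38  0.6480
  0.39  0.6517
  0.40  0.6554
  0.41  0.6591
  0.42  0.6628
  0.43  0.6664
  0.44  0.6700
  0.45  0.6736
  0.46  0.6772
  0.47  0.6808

$53.21

T = 0.6667;  σ√T = 0.4491
d₁ = [ln(245/235) + (0.074 + 0.55²/2)·0.6667] / 0.4491 = [0.0417 + 0.1502] / 0.4491 = 0.4272 → 0.43
d₂ = d₁ − σ√T = 0.4272 − 0.4491 = -0.0219 → -0.02
exp(−rT) = exp(−0.074·0.6667) = 0.9519
N(d₁) = N(0.43) = 0.6664;  N(d₂) = N(-0.02) = 0.4920
C = 245·0.6664 − 235·0.9519·0.4920 = 163.2680 − 110.0587 = 53.2093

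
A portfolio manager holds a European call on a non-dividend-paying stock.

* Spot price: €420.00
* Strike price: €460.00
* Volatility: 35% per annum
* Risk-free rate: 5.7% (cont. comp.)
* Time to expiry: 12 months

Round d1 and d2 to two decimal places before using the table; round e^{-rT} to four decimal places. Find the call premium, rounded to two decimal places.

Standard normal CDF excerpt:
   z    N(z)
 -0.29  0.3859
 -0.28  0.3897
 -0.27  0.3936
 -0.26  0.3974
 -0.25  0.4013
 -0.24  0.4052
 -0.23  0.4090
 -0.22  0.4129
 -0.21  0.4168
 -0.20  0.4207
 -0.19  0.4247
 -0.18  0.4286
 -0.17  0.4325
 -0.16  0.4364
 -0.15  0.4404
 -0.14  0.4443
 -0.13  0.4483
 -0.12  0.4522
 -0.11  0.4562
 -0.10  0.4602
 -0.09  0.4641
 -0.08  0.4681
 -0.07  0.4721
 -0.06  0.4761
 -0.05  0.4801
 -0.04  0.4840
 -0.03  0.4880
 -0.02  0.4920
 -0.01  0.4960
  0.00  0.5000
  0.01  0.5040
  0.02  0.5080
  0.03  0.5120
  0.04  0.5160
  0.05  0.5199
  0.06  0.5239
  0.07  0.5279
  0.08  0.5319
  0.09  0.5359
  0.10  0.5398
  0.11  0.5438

€52.37

T = 1;  σ√T = 0.3500
d₁ = [ln(420/460) + (0.057 + ½·0.35²)·1] / (σ√T) = (-0.0910 + 0.1182) / 0.3500 = 0.0779 ≈ 0.08
d₂ = 0.0779 − 0.3500 = -0.2721 ≈ -0.27
exp(−rT) = exp(−0.057·1) = 0.9446
N(d₁) = N(0.08) = 0.5319;  N(d₂) = N(-0.27) = 0.3936
C = 420·0.5319 − 460·0.9446·0.3936 = 223.3980 − 171.0255 = 52.3725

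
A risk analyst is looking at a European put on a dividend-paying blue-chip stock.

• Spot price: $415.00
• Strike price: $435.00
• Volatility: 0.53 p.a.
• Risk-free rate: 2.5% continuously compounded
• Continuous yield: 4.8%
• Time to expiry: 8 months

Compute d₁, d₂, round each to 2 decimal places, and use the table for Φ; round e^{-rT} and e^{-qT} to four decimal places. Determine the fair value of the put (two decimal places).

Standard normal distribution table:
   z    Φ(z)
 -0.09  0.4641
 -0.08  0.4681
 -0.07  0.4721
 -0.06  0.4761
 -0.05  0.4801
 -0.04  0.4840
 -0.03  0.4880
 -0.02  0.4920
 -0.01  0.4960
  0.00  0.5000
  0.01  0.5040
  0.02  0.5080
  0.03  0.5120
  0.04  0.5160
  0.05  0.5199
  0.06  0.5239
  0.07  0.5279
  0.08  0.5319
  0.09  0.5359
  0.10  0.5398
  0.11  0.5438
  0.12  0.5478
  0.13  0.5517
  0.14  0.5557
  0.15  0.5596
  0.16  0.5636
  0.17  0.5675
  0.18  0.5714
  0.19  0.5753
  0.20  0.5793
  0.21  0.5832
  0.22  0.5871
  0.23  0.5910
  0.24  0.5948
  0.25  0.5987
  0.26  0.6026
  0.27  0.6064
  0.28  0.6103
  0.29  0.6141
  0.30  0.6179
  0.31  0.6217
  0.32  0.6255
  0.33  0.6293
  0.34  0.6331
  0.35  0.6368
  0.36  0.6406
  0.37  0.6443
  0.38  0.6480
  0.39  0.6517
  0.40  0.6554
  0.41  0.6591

σ√T = 0.53 × 0.8165 = 0.4327
d₁ = [ln(415/435) + (0.025 − 0.048 + 0.53²/2)·0.6667] / 0.4327 = [-0.0471 + 0.0783] / 0.4327 = 0.0722 which rounds to 0.07
d₂ = d₁ − σ√T = 0.0722 − 0.4327 = -0.3606 which rounds to -0.36
exp(−qT) = exp(−0.048·0.6667) = 0.9685;  exp(−rT) = exp(−0.025·0.6667) = 0.9835
N(−d₂) = N(0.36) = 0.6406;  N(−d₁) = N(-0.07) = 0.4721
P = 435·0.9835·0.6406 − 415·0.9685·0.4721 = 274.0631 − 189.7500 = 84.3131

$84.31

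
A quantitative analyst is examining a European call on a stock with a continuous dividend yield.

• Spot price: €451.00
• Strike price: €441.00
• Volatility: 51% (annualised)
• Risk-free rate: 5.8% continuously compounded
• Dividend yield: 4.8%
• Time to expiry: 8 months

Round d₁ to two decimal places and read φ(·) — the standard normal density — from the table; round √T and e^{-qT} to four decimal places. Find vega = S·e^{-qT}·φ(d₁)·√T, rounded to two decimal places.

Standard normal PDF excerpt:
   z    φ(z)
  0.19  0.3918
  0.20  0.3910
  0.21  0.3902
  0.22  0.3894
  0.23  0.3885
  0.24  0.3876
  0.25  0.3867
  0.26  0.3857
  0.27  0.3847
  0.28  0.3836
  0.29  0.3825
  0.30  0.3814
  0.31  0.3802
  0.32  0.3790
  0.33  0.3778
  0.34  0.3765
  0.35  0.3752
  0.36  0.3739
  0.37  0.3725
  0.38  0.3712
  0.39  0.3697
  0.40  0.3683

136.81

σ√T = 0.51 × 0.8165 = 0.4164
d₁ = [ln(451/441) + (0.058 − 0.048 + 0.51²/2)·0.6667] / 0.4164 = [0.0224 + 0.0934] / 0.4164 = 0.2781 which rounds to 0.28
√T = √0.6667 = 0.8165
φ(d₁) = φ(0.28) = 0.3836
exp(−qT) = exp(−0.048·0.6667) = 0.9685
vega = S·exp(−qT)·φ(d₁)·√T = 451·0.9685·0.3836·0.8165 = 136.8078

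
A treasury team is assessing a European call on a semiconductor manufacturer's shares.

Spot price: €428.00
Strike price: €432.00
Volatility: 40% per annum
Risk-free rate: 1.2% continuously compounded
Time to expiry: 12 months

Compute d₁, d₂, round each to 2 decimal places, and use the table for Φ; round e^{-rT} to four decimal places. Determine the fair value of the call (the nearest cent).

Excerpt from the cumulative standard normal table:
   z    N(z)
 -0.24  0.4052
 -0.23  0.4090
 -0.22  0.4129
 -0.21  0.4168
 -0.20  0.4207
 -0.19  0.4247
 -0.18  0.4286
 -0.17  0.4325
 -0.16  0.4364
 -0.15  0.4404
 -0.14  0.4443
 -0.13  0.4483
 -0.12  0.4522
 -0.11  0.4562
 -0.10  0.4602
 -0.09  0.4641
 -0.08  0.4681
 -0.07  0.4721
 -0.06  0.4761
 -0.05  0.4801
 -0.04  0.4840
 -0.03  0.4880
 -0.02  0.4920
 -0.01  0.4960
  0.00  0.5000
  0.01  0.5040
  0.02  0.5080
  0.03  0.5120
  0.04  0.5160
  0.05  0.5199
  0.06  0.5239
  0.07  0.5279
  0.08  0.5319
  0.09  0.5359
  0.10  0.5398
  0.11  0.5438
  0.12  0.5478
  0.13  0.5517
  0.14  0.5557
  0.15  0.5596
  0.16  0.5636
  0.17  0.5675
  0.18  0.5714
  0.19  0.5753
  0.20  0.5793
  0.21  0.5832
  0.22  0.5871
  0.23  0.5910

€68.32

T = 1;  σ√T = 0.4000
d₁ = [ln(428/432) + (0.012 + ½·0.4²)·1] / (σ√T) = (-0.0093 + 0.0920) / 0.4000 = 0.2067 ⇒ 0.21
d₂ = 0.2067 − 0.4000 = -0.1933 ⇒ -0.19
e^(−rT) = e^(−0.012·1) = 0.9881
N(d₁) = N(0.21) = 0.5832;  N(d₂) = N(-0.19) = 0.4247
C = 428·0.5832 − 432·0.9881·0.4247 = 249.6096 − 181.2871 = 68.3225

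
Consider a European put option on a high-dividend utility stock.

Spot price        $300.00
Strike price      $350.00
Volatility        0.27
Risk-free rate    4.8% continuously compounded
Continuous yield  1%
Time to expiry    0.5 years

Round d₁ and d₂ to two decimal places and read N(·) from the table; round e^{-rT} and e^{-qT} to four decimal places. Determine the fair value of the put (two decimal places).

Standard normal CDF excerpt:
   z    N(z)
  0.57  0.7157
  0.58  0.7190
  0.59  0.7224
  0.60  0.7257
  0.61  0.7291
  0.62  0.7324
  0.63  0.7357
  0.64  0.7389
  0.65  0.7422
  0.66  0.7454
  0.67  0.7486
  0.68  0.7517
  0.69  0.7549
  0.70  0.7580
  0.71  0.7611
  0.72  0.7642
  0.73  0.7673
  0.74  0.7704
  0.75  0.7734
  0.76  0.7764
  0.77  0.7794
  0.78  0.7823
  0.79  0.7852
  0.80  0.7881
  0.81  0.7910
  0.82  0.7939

$51.66

T = 0.5;  σ√T = 0.1909
d₁ = [ln(300/350) + (0.048 − 0.01 + 0.27²/2)·0.5] / 0.1909 = [-0.1542 + 0.0372] / 0.1909 = -0.6124 → -0.61
d₂ = d₁ − σ√T = -0.6124 − 0.1909 = -0.8034 → -0.80
e^(−qT) = e^(−0.01·0.5) = 0.9950;  e^(−rT) = e^(−0.048·0.5) = 0.9763
N(−d₂) = N(0.80) = 0.7881;  N(−d₁) = N(0.61) = 0.7291
P = 350·0.9763·0.7881 − 300·0.9950·0.7291 = 269.2977 − 217.6363 = 51.6614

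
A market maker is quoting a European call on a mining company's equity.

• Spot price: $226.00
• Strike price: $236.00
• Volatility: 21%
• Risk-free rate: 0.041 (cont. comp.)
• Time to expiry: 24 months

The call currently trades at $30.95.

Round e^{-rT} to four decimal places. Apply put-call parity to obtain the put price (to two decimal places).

exp(−rT) = exp(−0.041·2) = 0.9213
Put-call parity: C − P = S − K·e^(−rT) = 226 − 236·0.9213 = 226 − 217.4268 = 8.5732
P = C − (C − P) = 30.95 − (8.5732) = 22.3768

$22.38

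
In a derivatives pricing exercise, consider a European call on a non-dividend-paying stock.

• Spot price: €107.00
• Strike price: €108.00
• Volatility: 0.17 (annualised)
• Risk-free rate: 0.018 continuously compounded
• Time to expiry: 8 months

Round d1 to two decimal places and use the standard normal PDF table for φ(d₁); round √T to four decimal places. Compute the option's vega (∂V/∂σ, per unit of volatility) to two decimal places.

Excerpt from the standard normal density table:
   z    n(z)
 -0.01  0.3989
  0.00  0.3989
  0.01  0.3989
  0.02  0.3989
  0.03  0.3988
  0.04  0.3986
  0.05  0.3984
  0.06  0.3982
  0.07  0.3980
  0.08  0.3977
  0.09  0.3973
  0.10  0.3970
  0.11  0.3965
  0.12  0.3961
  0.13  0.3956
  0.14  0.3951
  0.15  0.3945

34.71

T = 0.6667;  σ√T = 0.1388
d₁ = [ln(107/108) + (0.018 + 0.17²/2)·0.6667] / 0.1388 = [-0.0093 + 0.0216] / 0.1388 = 0.0888 → 0.09
√T = √0.6667 = 0.8165
φ(d₁) = φ(0.09) = 0.3973
vega = S·φ(d₁)·√T = 107·0.3973·0.8165 = 34.7103
(Call and put vega coincide under Black-Scholes.)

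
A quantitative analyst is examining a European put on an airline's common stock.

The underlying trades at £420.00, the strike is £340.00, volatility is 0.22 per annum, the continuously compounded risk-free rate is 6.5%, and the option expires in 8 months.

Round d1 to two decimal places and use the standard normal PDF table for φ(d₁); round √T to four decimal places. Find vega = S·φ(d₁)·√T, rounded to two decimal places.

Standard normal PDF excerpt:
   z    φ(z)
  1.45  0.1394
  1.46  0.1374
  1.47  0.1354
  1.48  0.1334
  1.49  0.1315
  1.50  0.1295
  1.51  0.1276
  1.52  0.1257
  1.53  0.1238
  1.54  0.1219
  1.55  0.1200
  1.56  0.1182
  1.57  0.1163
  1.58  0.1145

43.76

σ√T = 0.22 × 0.8165 = 0.1796
d₁ = [ln(420/340) + (0.065 + 0.22²/2)·0.6667] / 0.1796 = [0.2113 + 0.0595] / 0.1796 = 1.5074 ⇒ 1.51
√T = √0.6667 = 0.8165
φ(d₁) = φ(1.51) = 0.1276
vega = S·φ(d₁)·√T = 420·0.1276·0.8165 = 43.7579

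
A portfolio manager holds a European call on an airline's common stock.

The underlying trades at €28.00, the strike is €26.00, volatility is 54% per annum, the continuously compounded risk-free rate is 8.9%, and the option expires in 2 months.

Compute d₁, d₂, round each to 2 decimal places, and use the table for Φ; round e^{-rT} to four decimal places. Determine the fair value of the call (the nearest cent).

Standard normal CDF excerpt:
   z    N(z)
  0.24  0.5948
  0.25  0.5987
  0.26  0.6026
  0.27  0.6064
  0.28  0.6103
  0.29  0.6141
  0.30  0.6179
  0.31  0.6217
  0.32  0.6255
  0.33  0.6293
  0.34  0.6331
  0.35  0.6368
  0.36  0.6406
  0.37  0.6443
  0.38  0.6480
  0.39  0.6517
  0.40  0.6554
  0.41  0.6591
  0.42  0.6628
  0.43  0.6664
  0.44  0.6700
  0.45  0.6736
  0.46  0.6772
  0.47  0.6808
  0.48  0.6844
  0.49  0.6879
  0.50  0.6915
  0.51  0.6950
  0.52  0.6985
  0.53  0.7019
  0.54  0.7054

σ√T = 0.54·√0.1667 = 0.2205
d₁ = [ln(28/26) + (0.089 + 0.54²/2)·0.1667] / 0.2205 = [0.0741 + 0.0391] / 0.2205 = 0.5137 → 0.51
d₂ = d₁ − σ√T = 0.5137 − 0.2205 = 0.2932 → 0.29
exp(−rT) = exp(−0.089·0.1667) = 0.9853
C = 28·N(0.51) − 26·0.9853·N(0.29) = 28·0.6950 − 26·0.9853·0.6141 = 19.4600 − 15.7319 = 3.7281

€3.73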